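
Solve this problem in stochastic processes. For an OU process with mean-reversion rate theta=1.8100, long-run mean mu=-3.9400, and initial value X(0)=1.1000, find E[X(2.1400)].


E[X(t)] = mu + (X(0) - mu)*exp(-theta*t)
= -3.9400 + (1.1000 - -3.9400)*exp(-1.8100*2.1400)
= -3.9400 + 5.0400 * 0.0208
= -3.8352

-3.8352


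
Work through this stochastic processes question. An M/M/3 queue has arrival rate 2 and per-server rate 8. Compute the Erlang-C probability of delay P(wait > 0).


a = lambda/mu = 0.2500
rho = a/c = 0.0833
Erlang-C formula applied:
C(c,a) = 0.0022

0.0022


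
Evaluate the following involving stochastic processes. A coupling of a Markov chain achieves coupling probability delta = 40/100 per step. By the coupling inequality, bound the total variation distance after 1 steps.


TV distance bound <= (1-delta)^n
= (1 - 0.4000)^1
= 0.6000^1
= 0.6000

0.6000


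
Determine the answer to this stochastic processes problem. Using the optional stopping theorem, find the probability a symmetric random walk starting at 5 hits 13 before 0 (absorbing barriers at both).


By optional stopping theorem: E(M at tau) = M(0) = 5
P(hit 13)*13 + P(hit 0)*0 = 5
P(hit 13) = (5 - 0)/(13 - 0) = 5/13 = 0.3846

0.3846


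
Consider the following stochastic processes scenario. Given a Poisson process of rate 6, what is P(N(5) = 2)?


P(N(t)=k) = (lambda*t)^k * exp(-lambda*t) / k!
lambda*t = 30
= 30^2 * exp(-30) / 2!
= 900 * 9.3576e-14 / 2
= 4.2109e-11

4.2109e-11


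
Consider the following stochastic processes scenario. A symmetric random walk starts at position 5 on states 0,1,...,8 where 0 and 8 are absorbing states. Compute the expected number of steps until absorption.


For symmetric RW on 0,...,N with absorbing barriers, E(i) = i*(N-i)
E(5) = 5 * 3 = 15

15


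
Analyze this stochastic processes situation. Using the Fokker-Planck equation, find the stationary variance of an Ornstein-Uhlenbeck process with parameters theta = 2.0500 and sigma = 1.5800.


Stationary variance = sigma^2 / (2*theta)
= 1.5800^2 / (2*2.0500)
= 2.4964 / 4.1000
= 0.6089

0.6089


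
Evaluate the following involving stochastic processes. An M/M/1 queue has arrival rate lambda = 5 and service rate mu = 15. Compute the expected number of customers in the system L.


rho = 5/15 = 0.3333
L = rho/(1-rho)
= 0.3333/0.6667
= 0.5000

0.5000


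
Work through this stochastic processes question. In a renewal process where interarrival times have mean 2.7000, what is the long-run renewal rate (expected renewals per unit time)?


Long-run renewal rate = 1/E(X)
= 1/2.7000
= 0.3704

0.3704


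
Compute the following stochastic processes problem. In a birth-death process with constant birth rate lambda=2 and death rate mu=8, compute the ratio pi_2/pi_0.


For birth-death process, pi_n/pi_0 = (lambda/mu)^n
= (2/8)^2
= 0.0625

0.0625


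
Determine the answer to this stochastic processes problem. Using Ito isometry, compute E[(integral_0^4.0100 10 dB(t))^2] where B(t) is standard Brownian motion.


By Ito isometry: E[(int f dB)^2] = int f^2 dt
= 10^2 * 4.0100
= 100 * 4.0100 = 401.0000

401.0000


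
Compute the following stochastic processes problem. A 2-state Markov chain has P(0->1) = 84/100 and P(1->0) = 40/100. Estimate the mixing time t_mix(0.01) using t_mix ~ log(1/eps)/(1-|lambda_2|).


lambda_2 = |1 - p01 - p10| = |1 - 0.8400 - 0.4000| = 0.2400
t_mix ~ log(1/eps)/(1 - |lambda_2|)
= log(100)/(1 - 0.2400) = 4.6052/0.7600
= 6.0594

6.0594


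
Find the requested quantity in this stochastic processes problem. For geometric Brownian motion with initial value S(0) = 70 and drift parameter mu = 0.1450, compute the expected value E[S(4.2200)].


E[S(t)] = S(0) * exp(mu * t)
= 70 * exp(0.1450 * 4.2200)
= 70 * 1.8439
= 129.0752

129.0752


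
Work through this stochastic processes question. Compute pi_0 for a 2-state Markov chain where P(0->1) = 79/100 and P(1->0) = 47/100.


Stationary distribution: pi_0 = p10/(p01+p10), pi_1 = p01/(p01+p10)
p01 = 0.7900, p10 = 0.4700
pi_0 = 0.3730

0.3730


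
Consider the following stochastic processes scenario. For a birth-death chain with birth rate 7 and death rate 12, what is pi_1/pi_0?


For birth-death process, pi_n/pi_0 = (lambda/mu)^n
= (7/12)^1
= 0.5833

0.5833


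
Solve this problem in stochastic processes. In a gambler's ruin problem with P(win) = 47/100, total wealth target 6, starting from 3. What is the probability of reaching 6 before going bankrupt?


Gambler's ruin formula:
r = q/p = 0.5300/0.4700 = 1.1277
P(win) = (1 - r^i)/(1 - r^N)
= (1 - 1.1277^3)/(1 - 1.1277^6)
= 0.4109

0.4109


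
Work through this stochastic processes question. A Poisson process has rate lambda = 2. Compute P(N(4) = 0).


P(N(t)=k) = (lambda*t)^k * exp(-lambda*t) / k!
lambda*t = 8
= 8^0 * exp(-8) / 0!
= 1 * 3.3546e-04 / 1
= 3.3546e-04

3.3546e-04


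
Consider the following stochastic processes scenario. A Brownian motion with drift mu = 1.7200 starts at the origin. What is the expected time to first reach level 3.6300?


Expected first passage time = a/mu
= 3.6300/1.7200
= 2.1105

2.1105


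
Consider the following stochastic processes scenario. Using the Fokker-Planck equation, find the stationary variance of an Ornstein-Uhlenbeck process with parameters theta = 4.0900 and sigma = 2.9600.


Stationary variance = sigma^2 / (2*theta)
= 2.9600^2 / (2*4.0900)
= 8.7616 / 8.1800
= 1.0711

1.0711


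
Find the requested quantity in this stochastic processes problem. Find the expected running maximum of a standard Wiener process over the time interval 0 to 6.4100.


E(max B(s)) = sqrt(2t/pi)
= sqrt(2*6.4100/pi)
= sqrt(4.0807)
= 2.0201

2.0201


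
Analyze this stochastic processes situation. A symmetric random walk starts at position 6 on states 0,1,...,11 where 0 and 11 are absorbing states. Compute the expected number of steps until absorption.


For symmetric RW on 0,...,N with absorbing barriers, E(i) = i*(N-i)
E(6) = 6 * 5 = 30

30


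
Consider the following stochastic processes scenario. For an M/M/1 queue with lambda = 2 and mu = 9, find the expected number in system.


rho = 2/9 = 0.2222
L = rho/(1-rho)
= 0.2222/0.7778
= 0.2857

0.2857


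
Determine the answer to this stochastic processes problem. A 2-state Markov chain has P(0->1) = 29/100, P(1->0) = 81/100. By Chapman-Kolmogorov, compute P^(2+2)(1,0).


P^4 = P^2 * P^2
Computing via matrix multiplication of the transition matrix.
Entry (1,0) of P^4 = 0.7363

0.7363


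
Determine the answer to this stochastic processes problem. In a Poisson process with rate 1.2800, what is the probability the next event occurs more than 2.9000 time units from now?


P(X > t) = exp(-lambda * t)
= exp(-1.2800 * 2.9000)
= exp(-3.7120) = 0.0244

0.0244


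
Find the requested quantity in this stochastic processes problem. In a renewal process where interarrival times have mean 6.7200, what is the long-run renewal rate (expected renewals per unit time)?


Long-run renewal rate = 1/E(X)
= 1/6.7200
= 0.1488

0.1488


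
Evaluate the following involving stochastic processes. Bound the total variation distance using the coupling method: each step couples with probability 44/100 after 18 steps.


TV distance bound <= (1-delta)^n
= (1 - 0.4400)^18
= 0.5600^18
= 2.9335e-05

2.9335e-05


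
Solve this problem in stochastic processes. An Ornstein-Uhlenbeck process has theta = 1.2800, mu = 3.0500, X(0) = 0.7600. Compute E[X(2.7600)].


E[X(t)] = mu + (X(0) - mu)*exp(-theta*t)
= 3.0500 + (0.7600 - 3.0500)*exp(-1.2800*2.7600)
= 3.0500 + -2.2900 * 0.0292
= 2.9831

2.9831


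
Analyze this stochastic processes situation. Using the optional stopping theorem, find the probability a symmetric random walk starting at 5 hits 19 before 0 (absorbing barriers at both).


By optional stopping theorem: E(M at tau) = M(0) = 5
P(hit 19)*19 + P(hit 0)*0 = 5
P(hit 19) = (5 - 0)/(19 - 0) = 5/19 = 0.2632

0.2632


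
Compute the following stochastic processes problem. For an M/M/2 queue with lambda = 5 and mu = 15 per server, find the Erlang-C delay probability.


a = lambda/mu = 0.3333
rho = a/c = 0.1667
Erlang-C formula applied:
C(c,a) = 0.0476

0.0476


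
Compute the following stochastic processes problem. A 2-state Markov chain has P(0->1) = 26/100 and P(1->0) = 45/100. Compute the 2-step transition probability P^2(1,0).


Computing P^2 by matrix multiplication.
P = [[0.7400, 0.2600], [0.4500, 0.5500]]
After raising P to the power 2:
P^2(1,0) = 0.5805

0.5805


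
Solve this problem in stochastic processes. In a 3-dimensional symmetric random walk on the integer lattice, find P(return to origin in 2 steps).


P(return in 2 steps) = P(reverse first step) = 1/(2d)
= 1/6
= 0.1667

0.1667


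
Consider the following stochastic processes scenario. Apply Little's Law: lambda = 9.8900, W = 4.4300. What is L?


Little's Law: L = lambda * W
= 9.8900 * 4.4300
= 43.8127

43.8127


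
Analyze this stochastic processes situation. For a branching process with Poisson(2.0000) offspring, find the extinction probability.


Since mu = 2.0000 > 1, extinction prob q < 1.
Solve s = exp(mu*(s-1)) iteratively.
q = 0.2032

0.2032


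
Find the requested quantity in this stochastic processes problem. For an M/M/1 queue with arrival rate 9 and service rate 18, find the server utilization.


rho = lambda/mu
= 9/18
= 0.5000

0.5000


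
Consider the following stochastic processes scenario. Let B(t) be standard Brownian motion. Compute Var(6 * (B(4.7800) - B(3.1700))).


Var(alpha*(B(t)-B(s))) = alpha^2 * (t-s)
= 6^2 * (4.7800 - 3.1700)
= 36 * 1.6100
= 57.9600

57.9600


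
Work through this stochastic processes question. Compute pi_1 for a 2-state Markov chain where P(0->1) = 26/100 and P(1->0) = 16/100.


Stationary distribution: pi_0 = p10/(p01+p10), pi_1 = p01/(p01+p10)
p01 = 0.2600, p10 = 0.1600
pi_1 = 0.6190

0.6190


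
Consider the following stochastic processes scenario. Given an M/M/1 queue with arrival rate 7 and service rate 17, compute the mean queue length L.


rho = 7/17 = 0.4118
L = rho/(1-rho)
= 0.4118/0.5882
= 0.7000

0.7000


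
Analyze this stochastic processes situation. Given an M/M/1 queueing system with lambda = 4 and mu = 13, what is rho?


rho = lambda/mu
= 4/13
= 0.3077

0.3077


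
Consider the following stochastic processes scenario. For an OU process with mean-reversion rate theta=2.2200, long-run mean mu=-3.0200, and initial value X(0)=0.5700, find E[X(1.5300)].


E[X(t)] = mu + (X(0) - mu)*exp(-theta*t)
= -3.0200 + (0.5700 - -3.0200)*exp(-2.2200*1.5300)
= -3.0200 + 3.5900 * 0.0335
= -2.8998

-2.8998


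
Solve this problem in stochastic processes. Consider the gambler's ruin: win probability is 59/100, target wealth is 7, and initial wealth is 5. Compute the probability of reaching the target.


Gambler's ruin formula:
r = q/p = 0.4100/0.5900 = 0.6949
P(win) = (1 - r^i)/(1 - r^N)
= (1 - 0.6949^5)/(1 - 0.6949^7)
= 0.9091

0.9091


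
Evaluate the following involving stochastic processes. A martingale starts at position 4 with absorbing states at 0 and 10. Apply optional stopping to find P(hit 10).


By optional stopping theorem: E(M at tau) = M(0) = 4
P(hit 10)*10 + P(hit 0)*0 = 4
P(hit 10) = (4 - 0)/(10 - 0) = 2/5 = 0.4000

0.4000


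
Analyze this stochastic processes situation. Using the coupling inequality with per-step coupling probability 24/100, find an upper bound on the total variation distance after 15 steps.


TV distance bound <= (1-delta)^n
= (1 - 0.2400)^15
= 0.7600^15
= 0.0163

0.0163


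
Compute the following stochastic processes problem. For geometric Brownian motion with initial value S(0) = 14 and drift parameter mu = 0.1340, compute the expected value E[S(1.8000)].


E[S(t)] = S(0) * exp(mu * t)
= 14 * exp(0.1340 * 1.8000)
= 14 * 1.2728
= 17.8189

17.8189


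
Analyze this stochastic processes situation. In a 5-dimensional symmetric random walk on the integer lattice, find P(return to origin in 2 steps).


P(return in 2 steps) = P(reverse first step) = 1/(2d)
= 1/10
= 0.1000

0.1000


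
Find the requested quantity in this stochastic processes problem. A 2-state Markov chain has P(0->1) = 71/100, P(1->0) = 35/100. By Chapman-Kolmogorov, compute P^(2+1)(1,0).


P^3 = P^2 * P^1
Computing via matrix multiplication of the transition matrix.
Entry (1,0) of P^3 = 0.3303

0.3303


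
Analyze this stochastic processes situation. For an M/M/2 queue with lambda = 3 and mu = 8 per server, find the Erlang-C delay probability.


a = lambda/mu = 0.3750
rho = a/c = 0.1875
Erlang-C formula applied:
C(c,a) = 0.0592

0.0592


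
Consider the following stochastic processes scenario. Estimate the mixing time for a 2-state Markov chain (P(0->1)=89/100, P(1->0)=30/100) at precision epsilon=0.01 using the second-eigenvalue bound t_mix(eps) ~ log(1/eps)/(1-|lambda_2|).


lambda_2 = |1 - p01 - p10| = |1 - 0.8900 - 0.3000| = 0.1900
t_mix ~ log(1/eps)/(1 - |lambda_2|)
= log(100)/(1 - 0.1900) = 4.6052/0.8100
= 5.6854

5.6854


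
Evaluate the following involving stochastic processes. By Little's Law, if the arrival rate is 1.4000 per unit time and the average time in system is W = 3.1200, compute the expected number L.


Little's Law: L = lambda * W
= 1.4000 * 3.1200
= 4.3680

4.3680


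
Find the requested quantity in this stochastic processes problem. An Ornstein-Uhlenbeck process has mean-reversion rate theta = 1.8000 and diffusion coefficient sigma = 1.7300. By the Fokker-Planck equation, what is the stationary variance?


Stationary variance = sigma^2 / (2*theta)
= 1.7300^2 / (2*1.8000)
= 2.9929 / 3.6000
= 0.8314

0.8314


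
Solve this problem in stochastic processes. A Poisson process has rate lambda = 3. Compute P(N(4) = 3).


P(N(t)=k) = (lambda*t)^k * exp(-lambda*t) / k!
lambda*t = 12
= 12^3 * exp(-12) / 3!
= 1728 * 6.1442e-06 / 6
= 0.0018

0.0018


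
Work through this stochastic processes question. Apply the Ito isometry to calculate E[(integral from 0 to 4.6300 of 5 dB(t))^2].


By Ito isometry: E[(int f dB)^2] = int f^2 dt
= 5^2 * 4.6300
= 25 * 4.6300 = 115.7500

115.7500


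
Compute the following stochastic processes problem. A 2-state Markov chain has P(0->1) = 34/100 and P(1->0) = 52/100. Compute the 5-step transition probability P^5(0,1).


Computing P^5 by matrix multiplication.
P = [[0.6600, 0.3400], [0.5200, 0.4800]]
After raising P to the power 5:
P^5(0,1) = 0.3953

0.3953


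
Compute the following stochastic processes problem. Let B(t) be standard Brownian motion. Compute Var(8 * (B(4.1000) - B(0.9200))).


Var(alpha*(B(t)-B(s))) = alpha^2 * (t-s)
= 8^2 * (4.1000 - 0.9200)
= 64 * 3.1800
= 203.5200

203.5200


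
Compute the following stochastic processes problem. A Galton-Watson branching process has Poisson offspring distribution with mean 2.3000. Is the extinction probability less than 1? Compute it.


Since mu = 2.3000 > 1, extinction prob q < 1.
Solve s = exp(mu*(s-1)) iteratively.
q = 0.1376

0.1376


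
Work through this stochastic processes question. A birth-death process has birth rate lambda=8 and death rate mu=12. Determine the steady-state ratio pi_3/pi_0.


For birth-death process, pi_n/pi_0 = (lambda/mu)^n
= (8/12)^3
= 0.2963

0.2963


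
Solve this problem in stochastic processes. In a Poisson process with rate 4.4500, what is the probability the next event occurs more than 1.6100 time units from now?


P(X > t) = exp(-lambda * t)
= exp(-4.4500 * 1.6100)
= exp(-7.1645) = 7.7357e-04

7.7357e-04


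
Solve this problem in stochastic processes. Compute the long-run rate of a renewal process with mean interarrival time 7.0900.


Long-run renewal rate = 1/E(X)
= 1/7.0900
= 0.1410

0.1410


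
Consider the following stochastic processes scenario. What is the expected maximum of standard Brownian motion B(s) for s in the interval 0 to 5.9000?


E(max B(s)) = sqrt(2t/pi)
= sqrt(2*5.9000/pi)
= sqrt(3.7561)
= 1.9381

1.9381


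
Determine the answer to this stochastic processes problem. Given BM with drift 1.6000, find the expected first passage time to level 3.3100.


Expected first passage time = a/mu
= 3.3100/1.6000
= 2.0688

2.0688


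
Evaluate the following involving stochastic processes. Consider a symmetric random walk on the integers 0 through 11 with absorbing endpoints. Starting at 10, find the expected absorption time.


For symmetric RW on 0,...,N with absorbing barriers, E(i) = i*(N-i)
E(10) = 10 * 1 = 10

10


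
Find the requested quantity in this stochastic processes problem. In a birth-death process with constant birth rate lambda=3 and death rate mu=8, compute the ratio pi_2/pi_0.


For birth-death process, pi_n/pi_0 = (lambda/mu)^n
= (3/8)^2
= 0.1406

0.1406


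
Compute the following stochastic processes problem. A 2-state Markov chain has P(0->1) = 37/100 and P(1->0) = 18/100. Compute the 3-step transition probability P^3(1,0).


Computing P^3 by matrix multiplication.
P = [[0.6300, 0.3700], [0.1800, 0.8200]]
After raising P to the power 3:
P^3(1,0) = 0.2975

0.2975


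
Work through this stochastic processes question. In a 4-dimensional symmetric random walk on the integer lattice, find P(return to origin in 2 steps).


P(return in 2 steps) = P(reverse first step) = 1/(2d)
= 1/8
= 0.1250

0.1250


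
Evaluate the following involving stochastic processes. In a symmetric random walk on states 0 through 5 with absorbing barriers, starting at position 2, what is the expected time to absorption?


For symmetric RW on 0,...,N with absorbing barriers, E(i) = i*(N-i)
E(2) = 2 * 3 = 6

6


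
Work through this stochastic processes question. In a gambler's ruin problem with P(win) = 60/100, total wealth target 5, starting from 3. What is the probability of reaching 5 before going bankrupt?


Gambler's ruin formula:
r = q/p = 0.4000/0.6000 = 0.6667
P(win) = (1 - r^i)/(1 - r^N)
= (1 - 0.6667^3)/(1 - 0.6667^5)
= 0.8104

0.8104


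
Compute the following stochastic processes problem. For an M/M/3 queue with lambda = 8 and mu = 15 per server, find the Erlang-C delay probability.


a = lambda/mu = 0.5333
rho = a/c = 0.1778
Erlang-C formula applied:
C(c,a) = 0.0180

0.0180


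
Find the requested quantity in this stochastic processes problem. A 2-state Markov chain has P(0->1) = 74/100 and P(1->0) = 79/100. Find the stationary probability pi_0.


Stationary distribution: pi_0 = p10/(p01+p10), pi_1 = p01/(p01+p10)
p01 = 0.7400, p10 = 0.7900
pi_0 = 0.5163

0.5163


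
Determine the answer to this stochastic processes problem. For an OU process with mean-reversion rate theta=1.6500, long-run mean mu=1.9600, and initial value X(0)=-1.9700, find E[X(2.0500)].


E[X(t)] = mu + (X(0) - mu)*exp(-theta*t)
= 1.9600 + (-1.9700 - 1.9600)*exp(-1.6500*2.0500)
= 1.9600 + -3.9300 * 0.0340
= 1.8265

1.8265


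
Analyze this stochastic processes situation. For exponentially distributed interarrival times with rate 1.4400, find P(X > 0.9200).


P(X > t) = exp(-lambda * t)
= exp(-1.4400 * 0.9200)
= exp(-1.3248) = 0.2659

0.2659


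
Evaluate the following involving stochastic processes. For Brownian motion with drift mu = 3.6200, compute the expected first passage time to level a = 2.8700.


Expected first passage time = a/mu
= 2.8700/3.6200
= 0.7928

0.7928


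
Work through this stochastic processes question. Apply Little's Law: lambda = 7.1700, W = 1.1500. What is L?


Little's Law: L = lambda * W
= 7.1700 * 1.1500
= 8.2455

8.2455


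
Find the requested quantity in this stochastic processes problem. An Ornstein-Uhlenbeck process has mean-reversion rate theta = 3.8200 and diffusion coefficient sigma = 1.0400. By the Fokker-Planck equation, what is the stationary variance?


Stationary variance = sigma^2 / (2*theta)
= 1.0400^2 / (2*3.8200)
= 1.0816 / 7.6400
= 0.1416

0.1416


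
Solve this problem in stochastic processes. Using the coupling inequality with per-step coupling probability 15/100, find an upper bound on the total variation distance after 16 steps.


TV distance bound <= (1-delta)^n
= (1 - 0.1500)^16
= 0.8500^16
= 0.0743

0.0743


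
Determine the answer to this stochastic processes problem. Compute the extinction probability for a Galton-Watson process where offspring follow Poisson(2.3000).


Since mu = 2.3000 > 1, extinction prob q < 1.
Solve s = exp(mu*(s-1)) iteratively.
q = 0.1376

0.1376


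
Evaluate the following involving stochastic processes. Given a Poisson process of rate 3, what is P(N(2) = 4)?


P(N(t)=k) = (lambda*t)^k * exp(-lambda*t) / k!
lambda*t = 6
= 6^4 * exp(-6) / 4!
= 1296 * 0.0025 / 24
= 0.1339

0.1339


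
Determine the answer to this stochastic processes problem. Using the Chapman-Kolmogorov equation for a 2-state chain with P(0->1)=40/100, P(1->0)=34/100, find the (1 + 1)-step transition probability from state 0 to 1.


P^2 = P^1 * P^1
Computing via matrix multiplication of the transition matrix.
Entry (0,1) of P^2 = 0.5040

0.5040


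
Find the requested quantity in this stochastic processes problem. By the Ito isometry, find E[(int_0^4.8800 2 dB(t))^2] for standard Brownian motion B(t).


By Ito isometry: E[(int f dB)^2] = int f^2 dt
= 2^2 * 4.8800
= 4 * 4.8800 = 19.5200

19.5200


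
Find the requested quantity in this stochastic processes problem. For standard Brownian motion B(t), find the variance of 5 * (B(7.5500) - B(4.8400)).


Var(alpha*(B(t)-B(s))) = alpha^2 * (t-s)
= 5^2 * (7.5500 - 4.8400)
= 25 * 2.7100
= 67.7500

67.7500


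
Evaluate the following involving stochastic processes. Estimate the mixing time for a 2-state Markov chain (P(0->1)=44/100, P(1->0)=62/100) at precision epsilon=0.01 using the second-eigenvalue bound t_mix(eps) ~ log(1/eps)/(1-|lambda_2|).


lambda_2 = |1 - p01 - p10| = |1 - 0.4400 - 0.6200| = 0.0600
t_mix ~ log(1/eps)/(1 - |lambda_2|)
= log(100)/(1 - 0.0600) = 4.6052/0.9400
= 4.8991

4.8991


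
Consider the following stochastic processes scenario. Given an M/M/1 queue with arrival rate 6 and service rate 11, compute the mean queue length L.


rho = 6/11 = 0.5455
L = rho/(1-rho)
= 0.5455/0.4545
= 1.2000

1.2000


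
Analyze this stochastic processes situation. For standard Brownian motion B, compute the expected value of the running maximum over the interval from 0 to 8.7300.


E(max B(s)) = sqrt(2t/pi)
= sqrt(2*8.7300/pi)
= sqrt(5.5577)
= 2.3575

2.3575


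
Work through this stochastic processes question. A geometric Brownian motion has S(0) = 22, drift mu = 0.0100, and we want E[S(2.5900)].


E[S(t)] = S(0) * exp(mu * t)
= 22 * exp(0.0100 * 2.5900)
= 22 * 1.0262
= 22.5772

22.5772


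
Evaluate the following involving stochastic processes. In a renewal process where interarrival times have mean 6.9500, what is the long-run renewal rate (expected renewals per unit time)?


Long-run renewal rate = 1/E(X)
= 1/6.9500
= 0.1439

0.1439


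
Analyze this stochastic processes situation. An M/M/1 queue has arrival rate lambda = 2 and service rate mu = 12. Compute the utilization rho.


rho = lambda/mu
= 2/12
= 0.1667

0.1667


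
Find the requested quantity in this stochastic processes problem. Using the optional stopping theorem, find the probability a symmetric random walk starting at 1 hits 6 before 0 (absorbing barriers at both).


By optional stopping theorem: E(M at tau) = M(0) = 1
P(hit 6)*6 + P(hit 0)*0 = 1
P(hit 6) = (1 - 0)/(6 - 0) = 1/6 = 0.1667

0.1667


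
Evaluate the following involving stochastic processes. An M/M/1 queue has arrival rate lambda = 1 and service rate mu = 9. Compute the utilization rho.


rho = lambda/mu
= 1/9
= 0.1111

0.1111


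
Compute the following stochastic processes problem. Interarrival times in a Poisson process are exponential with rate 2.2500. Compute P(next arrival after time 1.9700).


P(X > t) = exp(-lambda * t)
= exp(-2.2500 * 1.9700)
= exp(-4.4325) = 0.0119

0.0119


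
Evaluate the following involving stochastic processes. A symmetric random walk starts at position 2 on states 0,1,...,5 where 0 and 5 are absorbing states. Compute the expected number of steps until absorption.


For symmetric RW on 0,...,N with absorbing barriers, E(i) = i*(N-i)
E(2) = 2 * 3 = 6

6


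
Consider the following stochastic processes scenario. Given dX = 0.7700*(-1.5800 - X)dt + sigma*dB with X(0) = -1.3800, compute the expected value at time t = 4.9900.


E[X(t)] = mu + (X(0) - mu)*exp(-theta*t)
= -1.5800 + (-1.3800 - -1.5800)*exp(-0.7700*4.9900)
= -1.5800 + 0.2000 * 0.0214
= -1.5757

-1.5757


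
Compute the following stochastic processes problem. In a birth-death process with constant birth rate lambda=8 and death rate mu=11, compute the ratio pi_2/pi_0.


For birth-death process, pi_n/pi_0 = (lambda/mu)^n
= (8/11)^2
= 0.5289

0.5289


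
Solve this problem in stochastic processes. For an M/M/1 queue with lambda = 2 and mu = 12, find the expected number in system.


rho = 2/12 = 0.1667
L = rho/(1-rho)
= 0.1667/0.8333
= 0.2000

0.2000


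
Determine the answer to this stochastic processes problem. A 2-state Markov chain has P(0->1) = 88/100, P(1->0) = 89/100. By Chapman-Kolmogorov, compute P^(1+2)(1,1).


P^3 = P^1 * P^2
Computing via matrix multiplication of the transition matrix.
Entry (1,1) of P^3 = 0.2676

0.2676


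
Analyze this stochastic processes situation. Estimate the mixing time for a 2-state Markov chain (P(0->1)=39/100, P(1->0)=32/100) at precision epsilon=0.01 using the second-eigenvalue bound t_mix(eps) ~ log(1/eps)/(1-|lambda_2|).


lambda_2 = |1 - p01 - p10| = |1 - 0.3900 - 0.3200| = 0.2900
t_mix ~ log(1/eps)/(1 - |lambda_2|)
= log(100)/(1 - 0.2900) = 4.6052/0.7100
= 6.4862

6.4862


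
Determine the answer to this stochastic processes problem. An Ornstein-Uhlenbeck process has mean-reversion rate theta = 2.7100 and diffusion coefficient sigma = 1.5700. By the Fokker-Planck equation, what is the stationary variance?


Stationary variance = sigma^2 / (2*theta)
= 1.5700^2 / (2*2.7100)
= 2.4649 / 5.4200
= 0.4548

0.4548


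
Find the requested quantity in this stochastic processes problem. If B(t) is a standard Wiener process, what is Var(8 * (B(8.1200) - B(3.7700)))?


Var(alpha*(B(t)-B(s))) = alpha^2 * (t-s)
= 8^2 * (8.1200 - 3.7700)
= 64 * 4.3500
= 278.4000

278.4000


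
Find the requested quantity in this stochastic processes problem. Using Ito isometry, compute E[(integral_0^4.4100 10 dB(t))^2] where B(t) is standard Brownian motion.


By Ito isometry: E[(int f dB)^2] = int f^2 dt
= 10^2 * 4.4100
= 100 * 4.4100 = 441.0000

441.0000


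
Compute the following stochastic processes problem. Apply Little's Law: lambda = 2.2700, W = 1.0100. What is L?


Little's Law: L = lambda * W
= 2.2700 * 1.0100
= 2.2927

2.2927


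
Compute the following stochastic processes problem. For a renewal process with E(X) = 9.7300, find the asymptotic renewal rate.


Long-run renewal rate = 1/E(X)
= 1/9.7300
= 0.1028

0.1028


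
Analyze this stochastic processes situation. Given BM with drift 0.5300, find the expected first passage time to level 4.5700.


Expected first passage time = a/mu
= 4.5700/0.5300
= 8.6226

8.6226


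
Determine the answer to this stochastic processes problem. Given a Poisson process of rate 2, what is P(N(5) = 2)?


P(N(t)=k) = (lambda*t)^k * exp(-lambda*t) / k!
lambda*t = 10
= 10^2 * exp(-10) / 2!
= 100 * 4.5400e-05 / 2
= 0.0023

0.0023


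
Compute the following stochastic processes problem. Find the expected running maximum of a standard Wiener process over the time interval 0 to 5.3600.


E(max B(s)) = sqrt(2t/pi)
= sqrt(2*5.3600/pi)
= sqrt(3.4123)
= 1.8472

1.8472


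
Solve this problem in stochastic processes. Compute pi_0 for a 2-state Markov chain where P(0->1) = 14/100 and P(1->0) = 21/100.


Stationary distribution: pi_0 = p10/(p01+p10), pi_1 = p01/(p01+p10)
p01 = 0.1400, p10 = 0.2100
pi_0 = 0.6000

0.6000


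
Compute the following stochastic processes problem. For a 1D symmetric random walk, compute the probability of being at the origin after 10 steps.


P(S(10) = 0) = C(10,5) / 4^5
= 252 / 1024
= 0.2461

0.2461


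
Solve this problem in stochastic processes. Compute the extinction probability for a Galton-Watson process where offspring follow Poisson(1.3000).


Since mu = 1.3000 > 1, extinction prob q < 1.
Solve s = exp(mu*(s-1)) iteratively.
q = 0.5770

0.5770


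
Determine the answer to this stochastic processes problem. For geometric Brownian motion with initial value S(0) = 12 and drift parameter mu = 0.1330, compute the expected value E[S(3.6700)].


E[S(t)] = S(0) * exp(mu * t)
= 12 * exp(0.1330 * 3.6700)
= 12 * 1.6292
= 19.5508

19.5508


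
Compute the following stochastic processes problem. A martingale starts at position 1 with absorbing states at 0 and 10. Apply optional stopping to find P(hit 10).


By optional stopping theorem: E(M at tau) = M(0) = 1
P(hit 10)*10 + P(hit 0)*0 = 1
P(hit 10) = (1 - 0)/(10 - 0) = 1/10 = 0.1000

0.1000


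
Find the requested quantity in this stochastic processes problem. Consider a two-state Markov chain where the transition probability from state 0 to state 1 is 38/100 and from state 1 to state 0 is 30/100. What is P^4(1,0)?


Computing P^4 by matrix multiplication.
P = [[0.6200, 0.3800], [0.3000, 0.7000]]
After raising P to the power 4:
P^4(1,0) = 0.4366

0.4366


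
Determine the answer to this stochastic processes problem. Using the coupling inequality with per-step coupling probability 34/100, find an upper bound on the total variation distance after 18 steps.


TV distance bound <= (1-delta)^n
= (1 - 0.3400)^18
= 0.6600^18
= 5.6466e-04

5.6466e-04


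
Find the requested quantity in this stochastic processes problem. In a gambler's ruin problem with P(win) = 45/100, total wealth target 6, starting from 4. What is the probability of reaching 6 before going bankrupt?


Gambler's ruin formula:
r = q/p = 0.5500/0.4500 = 1.2222
P(win) = (1 - r^i)/(1 - r^N)
= (1 - 1.2222^4)/(1 - 1.2222^6)
= 0.5278

0.5278


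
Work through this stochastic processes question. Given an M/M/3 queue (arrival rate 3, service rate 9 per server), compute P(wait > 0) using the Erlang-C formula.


a = lambda/mu = 0.3333
rho = a/c = 0.1111
Erlang-C formula applied:
C(c,a) = 0.0050

0.0050


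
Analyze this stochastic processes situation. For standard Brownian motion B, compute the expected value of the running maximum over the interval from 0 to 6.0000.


E(max B(s)) = sqrt(2t/pi)
= sqrt(2*6.0000/pi)
= sqrt(3.8197)
= 1.9544

1.9544


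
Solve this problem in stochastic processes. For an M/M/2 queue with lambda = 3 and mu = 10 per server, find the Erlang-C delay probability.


a = lambda/mu = 0.3000
rho = a/c = 0.1500
Erlang-C formula applied:
C(c,a) = 0.0391

0.0391


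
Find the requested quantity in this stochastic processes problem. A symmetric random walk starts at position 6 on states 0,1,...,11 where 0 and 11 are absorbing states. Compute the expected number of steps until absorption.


For symmetric RW on 0,...,N with absorbing barriers, E(i) = i*(N-i)
E(6) = 6 * 5 = 30

30


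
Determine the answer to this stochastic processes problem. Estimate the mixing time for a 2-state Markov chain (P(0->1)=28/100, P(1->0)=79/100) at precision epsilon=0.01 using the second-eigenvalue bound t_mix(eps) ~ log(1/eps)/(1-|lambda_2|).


lambda_2 = |1 - p01 - p10| = |1 - 0.2800 - 0.7900| = 0.0700
t_mix ~ log(1/eps)/(1 - |lambda_2|)
= log(100)/(1 - 0.0700) = 4.6052/0.9300
= 4.9518

4.9518


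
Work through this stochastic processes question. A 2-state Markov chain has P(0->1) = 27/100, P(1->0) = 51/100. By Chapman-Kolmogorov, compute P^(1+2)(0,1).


P^3 = P^1 * P^2
Computing via matrix multiplication of the transition matrix.
Entry (0,1) of P^3 = 0.3425

0.3425


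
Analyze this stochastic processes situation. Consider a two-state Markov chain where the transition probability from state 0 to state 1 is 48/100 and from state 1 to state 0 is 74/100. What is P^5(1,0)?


Computing P^5 by matrix multiplication.
P = [[0.5200, 0.4800], [0.7400, 0.2600]]
After raising P to the power 5:
P^5(1,0) = 0.6069

0.6069


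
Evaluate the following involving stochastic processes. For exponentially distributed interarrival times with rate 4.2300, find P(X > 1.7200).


P(X > t) = exp(-lambda * t)
= exp(-4.2300 * 1.7200)
= exp(-7.2756) = 6.9222e-04

6.9222e-04


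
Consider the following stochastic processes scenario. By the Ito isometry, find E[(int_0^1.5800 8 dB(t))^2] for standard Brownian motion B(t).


By Ito isometry: E[(int f dB)^2] = int f^2 dt
= 8^2 * 1.5800
= 64 * 1.5800 = 101.1200

101.1200


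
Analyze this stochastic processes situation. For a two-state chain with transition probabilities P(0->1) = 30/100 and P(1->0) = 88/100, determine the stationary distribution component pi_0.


Stationary distribution: pi_0 = p10/(p01+p10), pi_1 = p01/(p01+p10)
p01 = 0.3000, p10 = 0.8800
pi_0 = 0.7458

0.7458


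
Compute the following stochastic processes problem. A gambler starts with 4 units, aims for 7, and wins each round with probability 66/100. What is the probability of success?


Gambler's ruin formula:
r = q/p = 0.3400/0.6600 = 0.5152
P(win) = (1 - r^i)/(1 - r^N)
= (1 - 0.5152^4)/(1 - 0.5152^7)
= 0.9386

0.9386


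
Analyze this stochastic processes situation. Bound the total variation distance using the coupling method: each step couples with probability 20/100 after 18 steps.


TV distance bound <= (1-delta)^n
= (1 - 0.2000)^18
= 0.8000^18
= 0.0180

0.0180


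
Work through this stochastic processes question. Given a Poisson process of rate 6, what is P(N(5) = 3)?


P(N(t)=k) = (lambda*t)^k * exp(-lambda*t) / k!
lambda*t = 30
= 30^3 * exp(-30) / 3!
= 27000 * 9.3576e-14 / 6
= 4.2109e-10

4.2109e-10


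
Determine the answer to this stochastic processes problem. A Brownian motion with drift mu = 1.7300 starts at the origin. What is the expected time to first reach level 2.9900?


Expected first passage time = a/mu
= 2.9900/1.7300
= 1.7283

1.7283


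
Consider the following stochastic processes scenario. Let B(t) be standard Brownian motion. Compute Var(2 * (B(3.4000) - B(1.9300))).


Var(alpha*(B(t)-B(s))) = alpha^2 * (t-s)
= 2^2 * (3.4000 - 1.9300)
= 4 * 1.4700
= 5.8800

5.8800


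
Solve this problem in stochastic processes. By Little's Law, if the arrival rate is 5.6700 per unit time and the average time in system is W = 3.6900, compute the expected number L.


Little's Law: L = lambda * W
= 5.6700 * 3.6900
= 20.9223

20.9223


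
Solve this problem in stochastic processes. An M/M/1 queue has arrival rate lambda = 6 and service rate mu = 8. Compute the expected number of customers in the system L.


rho = 6/8 = 0.7500
L = rho/(1-rho)
= 0.7500/0.2500
= 3.0000

3.0000


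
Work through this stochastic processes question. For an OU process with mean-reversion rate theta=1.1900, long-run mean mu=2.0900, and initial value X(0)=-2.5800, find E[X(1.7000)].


E[X(t)] = mu + (X(0) - mu)*exp(-theta*t)
= 2.0900 + (-2.5800 - 2.0900)*exp(-1.1900*1.7000)
= 2.0900 + -4.6700 * 0.1323
= 1.4724

1.4724


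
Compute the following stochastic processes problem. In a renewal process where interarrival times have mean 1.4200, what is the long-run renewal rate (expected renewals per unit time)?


Long-run renewal rate = 1/E(X)
= 1/1.4200
= 0.7042

0.7042


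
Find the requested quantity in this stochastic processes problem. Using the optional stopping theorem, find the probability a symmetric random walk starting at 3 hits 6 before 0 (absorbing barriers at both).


By optional stopping theorem: E(M at tau) = M(0) = 3
P(hit 6)*6 + P(hit 0)*0 = 3
P(hit 6) = (3 - 0)/(6 - 0) = 1/2 = 0.5000

0.5000


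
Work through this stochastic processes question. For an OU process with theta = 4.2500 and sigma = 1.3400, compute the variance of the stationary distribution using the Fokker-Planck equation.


Stationary variance = sigma^2 / (2*theta)
= 1.3400^2 / (2*4.2500)
= 1.7956 / 8.5000
= 0.2112

0.2112


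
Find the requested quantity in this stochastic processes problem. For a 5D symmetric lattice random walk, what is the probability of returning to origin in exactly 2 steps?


P(return in 2 steps) = P(reverse first step) = 1/(2d)
= 1/10
= 0.1000

0.1000


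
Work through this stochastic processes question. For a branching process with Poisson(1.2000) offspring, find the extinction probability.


Since mu = 1.2000 > 1, extinction prob q < 1.
Solve s = exp(mu*(s-1)) iteratively.
q = 0.6863

0.6863


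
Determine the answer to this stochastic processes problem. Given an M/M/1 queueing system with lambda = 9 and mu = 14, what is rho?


rho = lambda/mu
= 9/14
= 0.6429

0.6429


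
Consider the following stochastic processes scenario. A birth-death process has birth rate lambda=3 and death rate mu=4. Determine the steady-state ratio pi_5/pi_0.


For birth-death process, pi_n/pi_0 = (lambda/mu)^n
= (3/4)^5
= 0.2373

0.2373


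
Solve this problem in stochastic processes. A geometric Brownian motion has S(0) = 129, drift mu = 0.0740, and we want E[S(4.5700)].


E[S(t)] = S(0) * exp(mu * t)
= 129 * exp(0.0740 * 4.5700)
= 129 * 1.4024
= 180.9087

180.9087


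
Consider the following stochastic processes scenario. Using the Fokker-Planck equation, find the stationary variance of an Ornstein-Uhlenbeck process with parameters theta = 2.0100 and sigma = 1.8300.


Stationary variance = sigma^2 / (2*theta)
= 1.8300^2 / (2*2.0100)
= 3.3489 / 4.0200
= 0.8331

0.8331


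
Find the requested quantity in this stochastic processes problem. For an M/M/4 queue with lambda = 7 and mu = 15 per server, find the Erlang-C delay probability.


a = lambda/mu = 0.4667
rho = a/c = 0.1167
Erlang-C formula applied:
C(c,a) = 0.0014

0.0014


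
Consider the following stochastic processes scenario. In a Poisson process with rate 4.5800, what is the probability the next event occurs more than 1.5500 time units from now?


P(X > t) = exp(-lambda * t)
= exp(-4.5800 * 1.5500)
= exp(-7.0990) = 8.2593e-04

8.2593e-04


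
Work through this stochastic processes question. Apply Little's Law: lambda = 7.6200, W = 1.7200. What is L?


Little's Law: L = lambda * W
= 7.6200 * 1.7200
= 13.1064

13.1064


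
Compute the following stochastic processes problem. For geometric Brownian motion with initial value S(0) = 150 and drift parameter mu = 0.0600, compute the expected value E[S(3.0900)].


E[S(t)] = S(0) * exp(mu * t)
= 150 * exp(0.0600 * 3.0900)
= 150 * 1.2037
= 180.5550

180.5550


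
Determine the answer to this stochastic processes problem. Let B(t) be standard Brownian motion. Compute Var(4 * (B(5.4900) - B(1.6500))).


Var(alpha*(B(t)-B(s))) = alpha^2 * (t-s)
= 4^2 * (5.4900 - 1.6500)
= 16 * 3.8400
= 61.4400

61.4400


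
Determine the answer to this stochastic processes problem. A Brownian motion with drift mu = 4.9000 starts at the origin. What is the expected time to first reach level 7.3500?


Expected first passage time = a/mu
= 7.3500/4.9000
= 1.5000

1.5000


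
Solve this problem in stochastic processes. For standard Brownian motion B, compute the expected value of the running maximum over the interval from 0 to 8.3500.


E(max B(s)) = sqrt(2t/pi)
= sqrt(2*8.3500/pi)
= sqrt(5.3158)
= 2.3056

2.3056


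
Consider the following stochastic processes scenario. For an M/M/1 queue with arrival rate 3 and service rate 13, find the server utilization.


rho = lambda/mu
= 3/13
= 0.2308

0.2308


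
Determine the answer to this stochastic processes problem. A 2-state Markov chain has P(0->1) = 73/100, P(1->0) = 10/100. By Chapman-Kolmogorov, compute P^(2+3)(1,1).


P^5 = P^2 * P^3
Computing via matrix multiplication of the transition matrix.
Entry (1,1) of P^5 = 0.8795

0.8795
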